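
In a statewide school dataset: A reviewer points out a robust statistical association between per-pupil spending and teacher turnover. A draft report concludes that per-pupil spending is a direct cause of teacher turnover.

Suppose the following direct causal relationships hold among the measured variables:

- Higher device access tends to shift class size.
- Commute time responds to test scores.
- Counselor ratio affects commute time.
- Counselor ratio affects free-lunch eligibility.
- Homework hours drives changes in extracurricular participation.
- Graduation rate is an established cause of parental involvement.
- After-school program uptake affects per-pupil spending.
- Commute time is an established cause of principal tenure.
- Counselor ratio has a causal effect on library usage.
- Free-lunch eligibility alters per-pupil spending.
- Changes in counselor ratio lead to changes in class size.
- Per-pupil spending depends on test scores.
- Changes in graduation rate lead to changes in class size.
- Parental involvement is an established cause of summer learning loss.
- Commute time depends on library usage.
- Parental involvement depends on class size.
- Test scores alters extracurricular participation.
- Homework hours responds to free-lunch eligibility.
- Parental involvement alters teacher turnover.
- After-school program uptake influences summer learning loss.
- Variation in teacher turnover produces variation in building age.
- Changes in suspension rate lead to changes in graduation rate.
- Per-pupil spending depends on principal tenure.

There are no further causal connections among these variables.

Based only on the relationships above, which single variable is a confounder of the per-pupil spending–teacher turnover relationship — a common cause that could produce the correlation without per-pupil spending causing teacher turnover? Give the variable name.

counselor ratio

Counselor ratio has a causal path to per-pupil spending (counselor ratio → free-lunch eligibility → per-pupil spending) and a separate causal path to teacher turnover (counselor ratio → class size → parental involvement → teacher turnover), so it is a common cause of both.
No stated relationship gives per-pupil spending a causal route to teacher turnover, so the correlation is explained by the shared upstream cause rather than a direct effect.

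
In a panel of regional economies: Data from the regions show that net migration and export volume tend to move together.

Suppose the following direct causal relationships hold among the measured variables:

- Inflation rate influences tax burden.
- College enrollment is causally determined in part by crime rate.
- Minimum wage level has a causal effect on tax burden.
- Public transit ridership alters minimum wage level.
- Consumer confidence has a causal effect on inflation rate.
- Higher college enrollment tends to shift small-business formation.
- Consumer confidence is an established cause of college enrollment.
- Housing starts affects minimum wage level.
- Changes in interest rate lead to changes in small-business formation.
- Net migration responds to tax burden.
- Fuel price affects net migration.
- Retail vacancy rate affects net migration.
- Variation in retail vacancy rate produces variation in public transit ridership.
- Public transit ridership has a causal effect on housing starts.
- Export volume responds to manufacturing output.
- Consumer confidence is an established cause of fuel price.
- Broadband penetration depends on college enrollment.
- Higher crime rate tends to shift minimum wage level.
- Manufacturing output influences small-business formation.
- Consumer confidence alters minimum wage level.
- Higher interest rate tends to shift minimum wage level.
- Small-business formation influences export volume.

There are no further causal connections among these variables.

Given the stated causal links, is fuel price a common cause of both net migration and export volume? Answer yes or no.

no

Fuel price has no stated causal path to export volume. A confounder must cause both variables, so fuel price does not qualify.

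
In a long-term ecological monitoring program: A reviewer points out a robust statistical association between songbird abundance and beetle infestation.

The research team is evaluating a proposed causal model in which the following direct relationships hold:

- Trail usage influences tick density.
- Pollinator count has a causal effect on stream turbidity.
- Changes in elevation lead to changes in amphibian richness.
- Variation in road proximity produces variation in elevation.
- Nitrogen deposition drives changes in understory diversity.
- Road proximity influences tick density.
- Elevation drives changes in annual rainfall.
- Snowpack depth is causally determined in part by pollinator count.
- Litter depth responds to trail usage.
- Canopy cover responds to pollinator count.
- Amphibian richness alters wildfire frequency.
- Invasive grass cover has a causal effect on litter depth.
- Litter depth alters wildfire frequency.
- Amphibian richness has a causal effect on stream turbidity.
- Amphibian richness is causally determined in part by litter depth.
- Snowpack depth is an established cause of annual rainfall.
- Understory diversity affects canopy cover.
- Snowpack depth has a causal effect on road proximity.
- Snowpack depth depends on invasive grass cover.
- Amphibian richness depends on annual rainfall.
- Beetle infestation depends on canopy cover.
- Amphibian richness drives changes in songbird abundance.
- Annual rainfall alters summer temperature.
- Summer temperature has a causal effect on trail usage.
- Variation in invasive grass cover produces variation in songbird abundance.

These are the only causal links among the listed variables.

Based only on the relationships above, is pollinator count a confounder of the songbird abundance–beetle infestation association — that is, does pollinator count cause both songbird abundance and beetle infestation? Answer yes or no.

Pollinator count has a causal path to songbird abundance (pollinator count → snowpack depth → annual rainfall → amphibian richness → songbird abundance) and to beetle infestation (pollinator count → canopy cover → beetle infestation), so it is a common cause of both — a confounder.

yes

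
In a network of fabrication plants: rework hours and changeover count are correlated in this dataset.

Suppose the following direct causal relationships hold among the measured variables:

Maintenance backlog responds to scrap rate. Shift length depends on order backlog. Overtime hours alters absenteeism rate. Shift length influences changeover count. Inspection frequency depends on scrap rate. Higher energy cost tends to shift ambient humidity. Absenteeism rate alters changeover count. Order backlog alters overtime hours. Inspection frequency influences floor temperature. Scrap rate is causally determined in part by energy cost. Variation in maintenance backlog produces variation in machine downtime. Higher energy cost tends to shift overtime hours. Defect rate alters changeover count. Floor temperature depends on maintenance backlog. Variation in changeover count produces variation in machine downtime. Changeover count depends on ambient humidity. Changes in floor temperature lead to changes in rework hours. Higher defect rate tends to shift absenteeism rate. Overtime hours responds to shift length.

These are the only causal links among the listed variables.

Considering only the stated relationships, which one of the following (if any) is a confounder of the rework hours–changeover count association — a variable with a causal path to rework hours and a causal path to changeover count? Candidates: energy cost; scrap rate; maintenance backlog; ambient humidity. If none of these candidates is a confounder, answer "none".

energy cost

Energy cost causes rework hours (energy cost → scrap rate → inspection frequency → floor temperature → rework hours) and also causes changeover count (energy cost → ambient humidity → changeover count); it is a common cause of both.
Each of the other candidates lacks a causal path to at least one of rework hours and changeover count, so they do not confound the relationship.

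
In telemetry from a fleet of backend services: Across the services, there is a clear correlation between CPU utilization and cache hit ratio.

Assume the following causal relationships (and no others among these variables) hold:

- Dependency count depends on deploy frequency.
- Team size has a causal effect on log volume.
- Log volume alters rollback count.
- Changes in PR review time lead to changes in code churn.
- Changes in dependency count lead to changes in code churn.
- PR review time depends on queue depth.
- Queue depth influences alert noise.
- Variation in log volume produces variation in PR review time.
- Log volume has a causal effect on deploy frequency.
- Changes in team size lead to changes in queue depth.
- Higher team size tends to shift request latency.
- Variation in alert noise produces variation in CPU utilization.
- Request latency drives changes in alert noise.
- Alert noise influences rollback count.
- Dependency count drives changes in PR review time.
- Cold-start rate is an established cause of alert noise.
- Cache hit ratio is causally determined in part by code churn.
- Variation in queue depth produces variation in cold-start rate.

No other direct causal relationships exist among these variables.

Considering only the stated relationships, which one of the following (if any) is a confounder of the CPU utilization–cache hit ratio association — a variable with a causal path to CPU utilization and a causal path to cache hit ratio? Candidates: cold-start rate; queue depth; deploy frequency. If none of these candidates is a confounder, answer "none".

queue depth

Queue depth causes CPU utilization (queue depth → alert noise → CPU utilization) and also causes cache hit ratio (queue depth → PR review time → code churn → cache hit ratio); it is a common cause of both.
Each of the other candidates lacks a causal path to at least one of CPU utilization and cache hit ratio, so they do not confound the relationship.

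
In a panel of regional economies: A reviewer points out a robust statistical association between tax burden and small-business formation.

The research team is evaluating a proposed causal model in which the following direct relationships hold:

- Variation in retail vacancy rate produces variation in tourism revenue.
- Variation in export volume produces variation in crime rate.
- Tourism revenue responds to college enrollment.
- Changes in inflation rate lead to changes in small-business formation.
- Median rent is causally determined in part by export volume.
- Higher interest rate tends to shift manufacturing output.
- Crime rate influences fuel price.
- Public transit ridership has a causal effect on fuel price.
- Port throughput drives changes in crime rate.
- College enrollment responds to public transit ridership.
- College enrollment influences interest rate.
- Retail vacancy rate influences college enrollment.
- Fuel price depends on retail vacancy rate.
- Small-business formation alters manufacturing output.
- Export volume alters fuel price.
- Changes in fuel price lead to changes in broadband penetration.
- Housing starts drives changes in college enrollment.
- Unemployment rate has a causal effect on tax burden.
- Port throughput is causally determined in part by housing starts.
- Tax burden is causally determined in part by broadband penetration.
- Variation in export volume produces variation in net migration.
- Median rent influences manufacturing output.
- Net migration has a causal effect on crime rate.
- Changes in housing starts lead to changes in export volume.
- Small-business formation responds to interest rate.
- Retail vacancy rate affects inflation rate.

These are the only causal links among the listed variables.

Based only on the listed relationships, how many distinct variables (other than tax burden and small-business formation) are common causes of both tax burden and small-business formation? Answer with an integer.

The common causes are: housing starts (to tax burden via housing starts → export volume → fuel price → broadband penetration → tax burden; to small-business formation via housing starts → college enrollment → interest rate → small-business formation); public transit ridership (to tax burden via public transit ridership → fuel price → broadband penetration → tax burden; to small-business formation via public transit ridership → college enrollment → interest rate → small-business formation); retail vacancy rate (to tax burden via retail vacancy rate → fuel price → broadband penetration → tax burden; to small-business formation via retail vacancy rate → inflation rate → small-business formation).
Every other variable lacks a causal path to at least one of tax burden and small-business formation.

3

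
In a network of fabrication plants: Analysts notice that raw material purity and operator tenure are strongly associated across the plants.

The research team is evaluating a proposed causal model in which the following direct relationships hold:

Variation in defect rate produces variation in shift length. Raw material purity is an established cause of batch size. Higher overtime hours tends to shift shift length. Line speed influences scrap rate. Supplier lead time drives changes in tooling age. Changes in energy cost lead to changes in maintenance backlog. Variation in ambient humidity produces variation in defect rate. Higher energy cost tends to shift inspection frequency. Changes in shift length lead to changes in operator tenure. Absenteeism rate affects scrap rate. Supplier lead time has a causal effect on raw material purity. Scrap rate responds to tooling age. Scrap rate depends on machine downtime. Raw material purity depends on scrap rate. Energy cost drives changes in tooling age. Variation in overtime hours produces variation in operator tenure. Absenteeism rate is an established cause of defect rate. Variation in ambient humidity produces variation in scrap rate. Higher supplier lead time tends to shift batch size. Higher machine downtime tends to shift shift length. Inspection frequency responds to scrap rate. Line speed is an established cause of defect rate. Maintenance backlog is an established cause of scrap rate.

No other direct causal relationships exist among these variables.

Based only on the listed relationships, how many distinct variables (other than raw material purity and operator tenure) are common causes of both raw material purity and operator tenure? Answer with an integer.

4

The common causes are: absenteeism rate (to raw material purity via absenteeism rate → scrap rate → raw material purity; to operator tenure via absenteeism rate → defect rate → shift length → operator tenure); ambient humidity (to raw material purity via ambient humidity → scrap rate → raw material purity; to operator tenure via ambient humidity → defect rate → shift length → operator tenure); line speed (to raw material purity via line speed → scrap rate → raw material purity; to operator tenure via line speed → defect rate → shift length → operator tenure); machine downtime (to raw material purity via machine downtime → scrap rate → raw material purity; to operator tenure via machine downtime → shift length → operator tenure).
Every other variable lacks a causal path to at least one of raw material purity and operator tenure.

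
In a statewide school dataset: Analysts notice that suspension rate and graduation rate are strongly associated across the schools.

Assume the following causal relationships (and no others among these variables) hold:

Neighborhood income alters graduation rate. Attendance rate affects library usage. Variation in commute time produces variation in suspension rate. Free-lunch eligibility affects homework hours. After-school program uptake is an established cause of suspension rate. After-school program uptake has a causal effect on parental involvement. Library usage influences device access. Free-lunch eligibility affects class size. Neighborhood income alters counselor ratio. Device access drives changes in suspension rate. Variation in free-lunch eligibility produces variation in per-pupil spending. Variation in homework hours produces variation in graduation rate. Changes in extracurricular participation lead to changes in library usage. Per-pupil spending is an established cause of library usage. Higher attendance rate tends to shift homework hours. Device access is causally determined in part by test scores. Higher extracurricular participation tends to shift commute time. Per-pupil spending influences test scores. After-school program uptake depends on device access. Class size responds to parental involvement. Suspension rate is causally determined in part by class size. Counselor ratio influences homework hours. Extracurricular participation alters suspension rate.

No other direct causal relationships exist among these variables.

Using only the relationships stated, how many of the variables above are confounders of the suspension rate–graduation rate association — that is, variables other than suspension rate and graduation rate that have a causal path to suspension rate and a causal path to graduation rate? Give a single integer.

The common causes are: attendance rate (to suspension rate via attendance rate → library usage → device access → suspension rate; to graduation rate via attendance rate → homework hours → graduation rate); free-lunch eligibility (to suspension rate via free-lunch eligibility → class size → suspension rate; to graduation rate via free-lunch eligibility → homework hours → graduation rate).
Every other variable lacks a causal path to at least one of suspension rate and graduation rate.

2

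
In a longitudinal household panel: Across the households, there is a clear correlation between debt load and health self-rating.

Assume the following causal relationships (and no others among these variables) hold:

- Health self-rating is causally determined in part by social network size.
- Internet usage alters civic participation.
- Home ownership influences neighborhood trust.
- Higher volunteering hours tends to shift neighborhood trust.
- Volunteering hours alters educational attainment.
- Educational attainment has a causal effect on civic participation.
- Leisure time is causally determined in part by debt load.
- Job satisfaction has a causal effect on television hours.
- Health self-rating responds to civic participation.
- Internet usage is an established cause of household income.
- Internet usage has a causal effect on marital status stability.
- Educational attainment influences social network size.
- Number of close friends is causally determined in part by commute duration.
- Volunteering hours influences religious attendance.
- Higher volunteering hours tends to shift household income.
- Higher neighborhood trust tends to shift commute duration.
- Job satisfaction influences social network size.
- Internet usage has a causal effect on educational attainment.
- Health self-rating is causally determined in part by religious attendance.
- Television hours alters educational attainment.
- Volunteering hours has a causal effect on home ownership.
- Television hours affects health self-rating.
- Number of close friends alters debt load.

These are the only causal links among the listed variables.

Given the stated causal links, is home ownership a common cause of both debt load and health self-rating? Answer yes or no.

Home ownership has no stated causal path to health self-rating. A confounder must cause both variables, so home ownership does not qualify.

no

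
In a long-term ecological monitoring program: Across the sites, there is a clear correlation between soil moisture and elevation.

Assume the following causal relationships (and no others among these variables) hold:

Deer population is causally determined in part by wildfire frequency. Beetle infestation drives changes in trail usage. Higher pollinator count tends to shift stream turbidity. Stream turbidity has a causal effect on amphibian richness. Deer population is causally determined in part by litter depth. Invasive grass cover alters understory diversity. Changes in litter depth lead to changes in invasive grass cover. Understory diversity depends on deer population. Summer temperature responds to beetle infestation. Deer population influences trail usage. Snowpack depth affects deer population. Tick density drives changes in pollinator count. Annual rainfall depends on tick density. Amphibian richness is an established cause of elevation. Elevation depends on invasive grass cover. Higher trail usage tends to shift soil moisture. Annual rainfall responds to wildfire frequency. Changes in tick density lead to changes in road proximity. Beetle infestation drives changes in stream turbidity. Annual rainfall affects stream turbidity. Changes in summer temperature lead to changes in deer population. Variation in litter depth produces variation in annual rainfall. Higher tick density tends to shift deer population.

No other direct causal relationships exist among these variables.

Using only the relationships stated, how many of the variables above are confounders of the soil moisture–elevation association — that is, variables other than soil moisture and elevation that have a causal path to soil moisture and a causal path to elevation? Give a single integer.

4

The common causes are: beetle infestation (to soil moisture via beetle infestation → trail usage → soil moisture; to elevation via beetle infestation → stream turbidity → amphibian richness → elevation); litter depth (to soil moisture via litter depth → deer population → trail usage → soil moisture; to elevation via litter depth → invasive grass cover → elevation); tick density (to soil moisture via tick density → deer population → trail usage → soil moisture; to elevation via tick density → pollinator count → stream turbidity → amphibian richness → elevation); wildfire frequency (to soil moisture via wildfire frequency → deer population → trail usage → soil moisture; to elevation via wildfire frequency → annual rainfall → stream turbidity → amphibian richness → elevation).
Every other variable lacks a causal path to at least one of soil moisture and elevation.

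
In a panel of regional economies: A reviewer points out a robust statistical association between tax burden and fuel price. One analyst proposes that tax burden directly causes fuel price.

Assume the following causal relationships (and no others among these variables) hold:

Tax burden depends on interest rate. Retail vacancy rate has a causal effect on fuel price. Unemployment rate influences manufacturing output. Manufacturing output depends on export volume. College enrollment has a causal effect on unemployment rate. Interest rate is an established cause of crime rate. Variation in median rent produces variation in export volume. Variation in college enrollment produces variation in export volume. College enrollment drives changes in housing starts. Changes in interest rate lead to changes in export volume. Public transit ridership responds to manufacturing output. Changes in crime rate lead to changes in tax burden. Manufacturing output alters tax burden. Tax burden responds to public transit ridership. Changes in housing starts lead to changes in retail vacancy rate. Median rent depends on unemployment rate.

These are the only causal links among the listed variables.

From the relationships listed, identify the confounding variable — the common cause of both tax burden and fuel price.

college enrollment

College enrollment has a causal path to tax burden (college enrollment → unemployment rate → manufacturing output → tax burden) and a separate causal path to fuel price (college enrollment → housing starts → retail vacancy rate → fuel price), so it is a common cause of both.
No stated relationship gives tax burden a causal route to fuel price, so the correlation is explained by the shared upstream cause rather than a direct effect.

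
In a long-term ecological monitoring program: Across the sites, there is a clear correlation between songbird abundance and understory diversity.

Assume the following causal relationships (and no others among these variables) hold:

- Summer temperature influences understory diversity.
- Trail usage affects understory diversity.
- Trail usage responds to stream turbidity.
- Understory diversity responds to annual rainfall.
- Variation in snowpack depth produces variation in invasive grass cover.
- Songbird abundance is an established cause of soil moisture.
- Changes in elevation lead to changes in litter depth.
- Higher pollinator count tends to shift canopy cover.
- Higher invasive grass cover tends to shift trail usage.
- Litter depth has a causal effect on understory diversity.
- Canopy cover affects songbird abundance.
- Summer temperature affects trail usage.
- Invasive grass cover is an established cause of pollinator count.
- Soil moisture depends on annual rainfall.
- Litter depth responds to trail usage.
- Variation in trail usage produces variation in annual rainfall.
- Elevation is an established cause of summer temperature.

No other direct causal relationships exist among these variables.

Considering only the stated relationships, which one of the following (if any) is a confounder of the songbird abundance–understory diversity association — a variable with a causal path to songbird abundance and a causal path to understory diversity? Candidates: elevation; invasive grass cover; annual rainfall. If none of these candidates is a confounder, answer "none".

invasive grass cover

Invasive grass cover causes songbird abundance (invasive grass cover → pollinator count → canopy cover → songbird abundance) and also causes understory diversity (invasive grass cover → trail usage → understory diversity); it is a common cause of both.
Each of the other candidates lacks a causal path to at least one of songbird abundance and understory diversity, so they do not confound the relationship.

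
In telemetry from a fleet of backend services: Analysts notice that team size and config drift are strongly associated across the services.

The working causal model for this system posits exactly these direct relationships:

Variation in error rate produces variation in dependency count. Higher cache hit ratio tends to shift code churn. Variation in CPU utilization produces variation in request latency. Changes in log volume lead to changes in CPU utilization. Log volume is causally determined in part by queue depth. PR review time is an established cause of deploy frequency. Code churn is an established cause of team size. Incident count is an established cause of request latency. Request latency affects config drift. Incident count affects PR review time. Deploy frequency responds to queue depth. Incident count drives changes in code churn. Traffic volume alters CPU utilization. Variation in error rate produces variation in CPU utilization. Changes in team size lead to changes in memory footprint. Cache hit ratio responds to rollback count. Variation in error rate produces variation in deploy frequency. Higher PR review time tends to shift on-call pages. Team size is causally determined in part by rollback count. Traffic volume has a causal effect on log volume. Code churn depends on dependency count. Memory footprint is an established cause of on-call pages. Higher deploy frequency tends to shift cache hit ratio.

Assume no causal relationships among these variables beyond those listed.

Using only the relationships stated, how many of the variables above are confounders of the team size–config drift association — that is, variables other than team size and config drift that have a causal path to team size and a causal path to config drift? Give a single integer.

The common causes are: error rate (to team size via error rate → dependency count → code churn → team size; to config drift via error rate → CPU utilization → request latency → config drift); incident count (to team size via incident count → code churn → team size; to config drift via incident count → request latency → config drift); queue depth (to team size via queue depth → deploy frequency → cache hit ratio → code churn → team size; to config drift via queue depth → log volume → CPU utilization → request latency → config drift).
Every other variable lacks a causal path to at least one of team size and config drift.

3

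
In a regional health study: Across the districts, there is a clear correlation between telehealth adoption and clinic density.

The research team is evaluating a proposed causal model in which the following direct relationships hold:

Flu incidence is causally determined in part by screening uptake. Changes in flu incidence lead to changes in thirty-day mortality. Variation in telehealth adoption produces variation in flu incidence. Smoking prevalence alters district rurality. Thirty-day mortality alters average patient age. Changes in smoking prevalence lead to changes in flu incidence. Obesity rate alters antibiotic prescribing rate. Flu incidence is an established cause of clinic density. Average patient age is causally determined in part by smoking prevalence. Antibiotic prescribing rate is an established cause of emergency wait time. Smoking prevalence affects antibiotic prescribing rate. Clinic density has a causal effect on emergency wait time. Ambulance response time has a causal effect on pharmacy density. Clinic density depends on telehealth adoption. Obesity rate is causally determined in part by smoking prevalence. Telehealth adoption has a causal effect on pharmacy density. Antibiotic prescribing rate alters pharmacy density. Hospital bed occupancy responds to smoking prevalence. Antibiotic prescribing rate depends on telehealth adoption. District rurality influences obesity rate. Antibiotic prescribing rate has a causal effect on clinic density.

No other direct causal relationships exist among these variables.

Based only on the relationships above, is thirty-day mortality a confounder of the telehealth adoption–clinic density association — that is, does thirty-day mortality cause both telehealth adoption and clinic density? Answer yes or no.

Thirty-day mortality has no stated causal path to either telehealth adoption or clinic density. A confounder must cause both variables, so thirty-day mortality does not qualify.

no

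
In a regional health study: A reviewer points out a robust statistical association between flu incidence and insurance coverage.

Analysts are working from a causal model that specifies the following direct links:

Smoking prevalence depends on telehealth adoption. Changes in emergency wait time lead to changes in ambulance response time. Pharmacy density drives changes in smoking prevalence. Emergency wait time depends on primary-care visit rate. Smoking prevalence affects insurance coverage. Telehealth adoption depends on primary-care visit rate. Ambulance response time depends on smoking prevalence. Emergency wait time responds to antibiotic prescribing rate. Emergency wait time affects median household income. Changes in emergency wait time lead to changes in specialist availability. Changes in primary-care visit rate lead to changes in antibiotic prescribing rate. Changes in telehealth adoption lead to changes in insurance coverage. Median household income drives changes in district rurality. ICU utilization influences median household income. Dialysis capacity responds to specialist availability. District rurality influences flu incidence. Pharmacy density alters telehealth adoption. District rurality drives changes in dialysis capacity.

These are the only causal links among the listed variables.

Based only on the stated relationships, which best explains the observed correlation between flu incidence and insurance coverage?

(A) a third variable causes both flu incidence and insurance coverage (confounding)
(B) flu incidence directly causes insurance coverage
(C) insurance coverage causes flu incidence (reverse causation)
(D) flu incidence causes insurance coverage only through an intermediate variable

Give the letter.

Primary-care visit rate causes flu incidence (primary-care visit rate → emergency wait time → median household income → district rurality → flu incidence) and insurance coverage (primary-care visit rate → telehealth adoption → insurance coverage) — a common cause creating the correlation.
There is no stated path from flu incidence to insurance coverage or from insurance coverage to flu incidence, so neither direct nor reverse causation applies.

A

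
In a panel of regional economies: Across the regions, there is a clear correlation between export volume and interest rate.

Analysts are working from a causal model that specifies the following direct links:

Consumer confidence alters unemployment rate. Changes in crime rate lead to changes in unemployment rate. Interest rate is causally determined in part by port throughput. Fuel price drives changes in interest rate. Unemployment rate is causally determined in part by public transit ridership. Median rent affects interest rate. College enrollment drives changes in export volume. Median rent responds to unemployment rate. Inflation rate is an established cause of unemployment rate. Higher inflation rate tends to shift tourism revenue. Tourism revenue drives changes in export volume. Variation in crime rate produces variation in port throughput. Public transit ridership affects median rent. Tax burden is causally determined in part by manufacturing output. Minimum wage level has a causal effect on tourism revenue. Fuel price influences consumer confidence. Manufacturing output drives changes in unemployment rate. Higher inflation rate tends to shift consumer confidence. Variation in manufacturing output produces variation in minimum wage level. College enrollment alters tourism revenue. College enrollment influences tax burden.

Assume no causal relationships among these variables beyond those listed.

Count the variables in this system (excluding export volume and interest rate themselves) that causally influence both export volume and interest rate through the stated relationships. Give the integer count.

2

The common causes are: inflation rate (to export volume via inflation rate → tourism revenue → export volume; to interest rate via inflation rate → unemployment rate → median rent → interest rate); manufacturing output (to export volume via manufacturing output → minimum wage level → tourism revenue → export volume; to interest rate via manufacturing output → unemployment rate → median rent → interest rate).
Every other variable lacks a causal path to at least one of export volume and interest rate.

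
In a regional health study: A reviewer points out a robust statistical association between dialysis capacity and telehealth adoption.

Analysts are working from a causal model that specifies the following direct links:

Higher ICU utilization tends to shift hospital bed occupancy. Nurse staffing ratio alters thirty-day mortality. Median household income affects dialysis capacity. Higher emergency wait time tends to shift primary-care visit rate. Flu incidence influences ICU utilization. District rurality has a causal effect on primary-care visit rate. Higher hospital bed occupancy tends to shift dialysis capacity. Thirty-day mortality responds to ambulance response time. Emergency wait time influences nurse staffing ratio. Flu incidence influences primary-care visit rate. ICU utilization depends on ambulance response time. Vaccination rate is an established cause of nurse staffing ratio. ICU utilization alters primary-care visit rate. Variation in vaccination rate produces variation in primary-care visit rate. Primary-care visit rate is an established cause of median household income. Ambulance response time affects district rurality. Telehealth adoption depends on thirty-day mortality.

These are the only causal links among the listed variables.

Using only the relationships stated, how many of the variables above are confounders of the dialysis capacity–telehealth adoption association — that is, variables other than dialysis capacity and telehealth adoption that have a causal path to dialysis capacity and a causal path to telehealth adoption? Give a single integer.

3

The common causes are: ambulance response time (to dialysis capacity via ambulance response time → ICU utilization → hospital bed occupancy → dialysis capacity; to telehealth adoption via ambulance response time → thirty-day mortality → telehealth adoption); emergency wait time (to dialysis capacity via emergency wait time → primary-care visit rate → median household income → dialysis capacity; to telehealth adoption via emergency wait time → nurse staffing ratio → thirty-day mortality → telehealth adoption); vaccination rate (to dialysis capacity via vaccination rate → primary-care visit rate → median household income → dialysis capacity; to telehealth adoption via vaccination rate → nurse staffing ratio → thirty-day mortality → telehealth adoption).
Every other variable lacks a causal path to at least one of dialysis capacity and telehealth adoption.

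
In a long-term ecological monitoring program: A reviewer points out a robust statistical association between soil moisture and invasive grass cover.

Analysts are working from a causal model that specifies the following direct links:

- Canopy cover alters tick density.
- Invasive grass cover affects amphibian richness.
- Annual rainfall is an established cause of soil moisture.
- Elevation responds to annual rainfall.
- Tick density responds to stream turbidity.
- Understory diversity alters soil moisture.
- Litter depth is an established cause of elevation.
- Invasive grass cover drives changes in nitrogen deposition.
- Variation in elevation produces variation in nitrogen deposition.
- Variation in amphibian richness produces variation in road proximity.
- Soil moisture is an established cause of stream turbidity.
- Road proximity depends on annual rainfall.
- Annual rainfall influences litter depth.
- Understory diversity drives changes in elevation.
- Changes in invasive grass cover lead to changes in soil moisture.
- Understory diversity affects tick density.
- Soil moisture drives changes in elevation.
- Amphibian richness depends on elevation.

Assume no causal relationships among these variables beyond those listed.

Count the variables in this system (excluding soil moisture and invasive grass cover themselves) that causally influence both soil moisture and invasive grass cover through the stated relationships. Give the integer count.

0

No listed variable has a causal path to both soil moisture and invasive grass cover, so there are no common causes.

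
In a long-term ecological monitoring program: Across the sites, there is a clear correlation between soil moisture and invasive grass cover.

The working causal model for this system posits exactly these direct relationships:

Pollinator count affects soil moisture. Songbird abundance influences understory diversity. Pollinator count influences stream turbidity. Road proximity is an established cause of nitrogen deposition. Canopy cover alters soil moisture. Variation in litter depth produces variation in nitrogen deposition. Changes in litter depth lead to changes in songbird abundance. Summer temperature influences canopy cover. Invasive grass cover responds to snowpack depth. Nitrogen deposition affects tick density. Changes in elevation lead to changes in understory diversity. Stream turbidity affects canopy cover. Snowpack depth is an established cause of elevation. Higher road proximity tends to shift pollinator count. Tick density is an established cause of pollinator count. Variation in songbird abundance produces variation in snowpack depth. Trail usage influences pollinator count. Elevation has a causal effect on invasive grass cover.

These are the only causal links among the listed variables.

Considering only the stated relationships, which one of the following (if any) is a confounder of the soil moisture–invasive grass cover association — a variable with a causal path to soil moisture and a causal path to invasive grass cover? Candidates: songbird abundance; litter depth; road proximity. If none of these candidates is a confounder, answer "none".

litter depth

Litter depth causes soil moisture (litter depth → nitrogen deposition → tick density → pollinator count → soil moisture) and also causes invasive grass cover (litter depth → songbird abundance → snowpack depth → invasive grass cover); it is a common cause of both.
Each of the other candidates lacks a causal path to at least one of soil moisture and invasive grass cover, so they do not confound the relationship.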